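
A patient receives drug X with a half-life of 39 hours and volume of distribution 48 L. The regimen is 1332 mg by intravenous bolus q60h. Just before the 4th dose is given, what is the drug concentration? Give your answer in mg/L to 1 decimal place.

f = (1/2)^(τ/t½) = (1/2)^(60/39) ≈ 0.3443.
C₀ = D/Vd = 1332/48 ≈ 27.750 mg/L.
Before the 4th dose, 3 doses have been given. Superposition: Cmin = C₀·(f + f² + … + f^3).
≈ 27.750 × (0.3443 + 0.1185 + 0.0408) ≈ 27.750 × 0.5036 ≈ 13.975 mg/L.

14.0 mg/L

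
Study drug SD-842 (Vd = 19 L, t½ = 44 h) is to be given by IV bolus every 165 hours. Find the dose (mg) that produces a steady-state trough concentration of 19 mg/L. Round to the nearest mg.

τ/t½ = 165/44 ≈ 3.75, so f = (1/2)^(165/44) ≈ 0.074325.
Cmin,ss = (D/Vd)·f/(1−f), so D = Cmin,ss·Vd·(1−f)/f.
D = 19 × 19 × (1−f)/f ≈ 19 × 19 × 12.45442 ≈ 4496.05 mg.

4496 mg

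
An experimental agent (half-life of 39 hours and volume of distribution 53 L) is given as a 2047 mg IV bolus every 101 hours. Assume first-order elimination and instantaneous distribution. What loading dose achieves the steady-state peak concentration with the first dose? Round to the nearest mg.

f = (1/2)^(101/39) ≈ 0.166115; accumulation ratio R = 1/(1−f) ≈ 1.19921.
Loading dose to hit Cmax,ss on first dose: D_load = D_maint·R ≈ 2047 × 1.19921 ≈ 2454.78 mg.

2455 mg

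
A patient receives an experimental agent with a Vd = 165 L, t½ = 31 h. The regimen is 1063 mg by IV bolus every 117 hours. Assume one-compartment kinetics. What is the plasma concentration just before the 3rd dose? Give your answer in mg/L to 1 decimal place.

f = (1/2)^(τ/t½) = (1/2)^(117/31) ≈ 0.0731.
C₀ = D/Vd = 1063/165 ≈ 6.442 mg/L.
Before the 3rd dose, 2 doses have been given. Superposition: Cmin = C₀·(f + f²).
≈ 6.442 × (0.0731 + 0.0053) ≈ 6.442 × 0.0784 ≈ 0.505 mg/L.

0.5 mg/L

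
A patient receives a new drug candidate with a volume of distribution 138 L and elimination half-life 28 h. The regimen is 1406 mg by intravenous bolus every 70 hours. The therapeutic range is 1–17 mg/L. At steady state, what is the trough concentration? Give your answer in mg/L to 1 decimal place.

2.2 mg/L

Over one 70-h interval, 70/28 ≈ 2.5 half-lives elapse, leaving f ≈ 0.1768 of each dose.
Single-dose peak C₀ = D/Vd = 1406/138 ≈ 10.188 mg/L.
Steady-state trough Cmin,ss = C₀·f/(1−f) ≈ 10.188 × 0.1768/0.8232 ≈ 2.188 mg/L.
Trough 2.2 mg/L vs MEC 1 mg/L: adequate.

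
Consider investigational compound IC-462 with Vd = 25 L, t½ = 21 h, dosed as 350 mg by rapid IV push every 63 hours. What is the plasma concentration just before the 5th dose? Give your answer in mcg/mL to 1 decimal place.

2.0 mcg/mL

f = (1/2)^(τ/t½) = (1/2)^(63/21) ≈ 0.1250.
C₀ = D/Vd = 350/25 ≈ 14.000 mcg/mL.
Before the 5th dose, 4 doses have been given. Superposition: Cmin = C₀·(f + f² + … + f^4).
≈ 14.000 × (0.1250 + 0.0156 + 0.0020 + 0.0002) ≈ 14.000 × 0.1428 ≈ 1.999 mcg/mL.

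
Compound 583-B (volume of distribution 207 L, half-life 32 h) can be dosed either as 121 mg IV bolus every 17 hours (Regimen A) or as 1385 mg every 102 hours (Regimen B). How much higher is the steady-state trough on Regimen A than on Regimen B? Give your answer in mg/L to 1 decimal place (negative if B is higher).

Regimen A: f = (1/2)^(17/32) ≈ 0.6920; Cmin,ss = (121/207)·f/(1−f) ≈ 1.313 mg/L.
Regimen B: f = (1/2)^(102/32) ≈ 0.1098; Cmin,ss = (1385/207)·f/(1−f) ≈ 0.825 mg/L.
Difference ≈ 1.313 − 0.825 ≈ 0.488 mg/L.

0.5 mg/L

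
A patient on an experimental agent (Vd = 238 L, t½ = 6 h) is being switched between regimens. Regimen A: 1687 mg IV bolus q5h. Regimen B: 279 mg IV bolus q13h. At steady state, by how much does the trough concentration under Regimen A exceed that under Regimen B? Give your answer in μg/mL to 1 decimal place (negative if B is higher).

8.7 μg/mL

Regimen A: f = (1/2)^(5/6) ≈ 0.5612; Cmin,ss = (1687/238)·f/(1−f) ≈ 9.065 μg/mL.
Regimen B: f = (1/2)^(13/6) ≈ 0.2227; Cmin,ss = (279/238)·f/(1−f) ≈ 0.336 μg/mL.
Difference ≈ 9.065 − 0.336 ≈ 8.729 μg/mL.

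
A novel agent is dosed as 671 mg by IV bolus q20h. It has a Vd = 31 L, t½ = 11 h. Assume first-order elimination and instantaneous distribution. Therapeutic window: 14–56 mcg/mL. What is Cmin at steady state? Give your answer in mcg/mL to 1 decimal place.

k = ln2/t½ = ln2/11 ≈ 0.063013 h⁻¹; fraction remaining f = e^(−kτ) = e^(−0.063013×20) ≈ 0.2836.
At steady state, accumulation factor R = 1/(1 − e^(−kτ)) ≈ 1.3959.
Single-dose peak C₀ = D/Vd = 671/31 ≈ 21.645 mcg/mL.
Cmax,ss = C₀/(1 − f) ≈ 21.645/0.7164 ≈ 30.214 mcg/mL.
Steady-state trough Cmin,ss = Cmax,ss·f ≈ 30.214 × 0.2836 ≈ 8.569 mcg/mL.
Trough 8.6 mcg/mL vs MEC 14 mcg/mL: subtherapeutic.

8.6 mcg/mL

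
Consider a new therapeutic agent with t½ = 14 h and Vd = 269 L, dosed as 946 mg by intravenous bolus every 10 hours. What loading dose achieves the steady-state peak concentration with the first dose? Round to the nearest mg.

f = (1/2)^(10/14) ≈ 0.609507; accumulation ratio R = 1/(1−f) ≈ 2.56087.
Loading dose to hit Cmax,ss on first dose: D_load = D_maint·R ≈ 946 × 2.56087 ≈ 2422.58 mg.

2423 mg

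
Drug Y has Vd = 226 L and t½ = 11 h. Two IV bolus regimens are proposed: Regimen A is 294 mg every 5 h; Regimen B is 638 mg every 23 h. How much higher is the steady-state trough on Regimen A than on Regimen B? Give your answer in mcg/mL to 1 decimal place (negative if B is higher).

2.6 mcg/mL

Regimen A: f = (1/2)^(5/11) ≈ 0.7297; Cmin,ss = (294/226)·f/(1−f) ≈ 3.512 mcg/mL.
Regimen B: f = (1/2)^(23/11) ≈ 0.2347; Cmin,ss = (638/226)·f/(1−f) ≈ 0.866 mcg/mL.
Difference ≈ 3.512 − 0.866 ≈ 2.646 mcg/mL.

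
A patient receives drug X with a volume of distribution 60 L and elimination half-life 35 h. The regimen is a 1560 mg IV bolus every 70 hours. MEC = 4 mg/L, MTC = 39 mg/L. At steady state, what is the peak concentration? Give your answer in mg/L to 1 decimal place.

34.7 mg/L

The dosing interval is 2 half-lives, so f = 2^(−2) = 0.25.
Accumulation ratio R = 1/(1 − f) = 1/0.75 = 4/3.
Single-dose peak C₀ = D/Vd = 1560/60 = 26 mg/L.
Steady-state peak Cmax,ss = C₀·R = 26 × 4/3 ≈ 34.667 mg/L.
Peak 34.7 mg/L vs MTC 39 mg/L: below toxic threshold.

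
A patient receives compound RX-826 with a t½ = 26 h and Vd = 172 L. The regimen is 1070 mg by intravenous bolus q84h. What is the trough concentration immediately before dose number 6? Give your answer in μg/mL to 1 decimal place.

0.7 μg/mL

f = (1/2)^(τ/t½) = (1/2)^(84/26) ≈ 0.1065.
C₀ = D/Vd = 1070/172 ≈ 6.221 μg/mL.
Before the 6th dose, 5 doses have been given. Superposition: Cmin = C₀·(f + f² + … + f^5).
≈ 6.221 × (0.1065 + 0.0113 + 0.0012 + 0.0001 + 0.0000) ≈ 6.221 × 0.1191 ≈ 0.741 μg/mL.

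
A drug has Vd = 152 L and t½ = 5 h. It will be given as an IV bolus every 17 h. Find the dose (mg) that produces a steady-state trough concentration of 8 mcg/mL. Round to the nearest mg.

11620 mg

τ/t½ = 17/5 ≈ 3.4, so f = (1/2)^(17/5) ≈ 0.094732.
Cmin,ss = (D/Vd)·f/(1−f), so D = Cmin,ss·Vd·(1−f)/f.
D = 8 × 152 × (1−f)/f ≈ 8 × 152 × 9.55610 ≈ 11620.22 mg.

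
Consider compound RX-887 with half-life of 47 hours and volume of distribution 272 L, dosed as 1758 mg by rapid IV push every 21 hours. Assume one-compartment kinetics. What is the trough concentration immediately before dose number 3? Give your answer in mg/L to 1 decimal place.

f = (1/2)^(τ/t½) = (1/2)^(21/47) ≈ 0.7337.
C₀ = D/Vd = 1758/272 ≈ 6.463 mg/L.
Before the 3rd dose, 2 doses have been given. Superposition: Cmin = C₀·(f + f²).
≈ 6.463 × (0.7337 + 0.5383) ≈ 6.463 × 1.2720 ≈ 8.221 mg/L.

8.2 mg/L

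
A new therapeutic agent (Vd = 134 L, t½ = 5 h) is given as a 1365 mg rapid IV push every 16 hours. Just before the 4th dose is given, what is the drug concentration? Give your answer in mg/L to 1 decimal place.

f = (1/2)^(τ/t½) = (1/2)^(16/5) ≈ 0.1088.
C₀ = D/Vd = 1365/134 ≈ 10.187 mg/L.
Before the 4th dose, 3 doses have been given. Superposition: Cmin = C₀·(f + f² + … + f^3).
≈ 10.187 × (0.1088 + 0.0118 + 0.0013) ≈ 10.187 × 0.1219 ≈ 1.242 mg/L.

1.2 mg/L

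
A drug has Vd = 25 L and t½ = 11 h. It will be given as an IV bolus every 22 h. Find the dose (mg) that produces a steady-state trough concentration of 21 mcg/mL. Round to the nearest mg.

τ/t½ = 22/11 ≈ 2, so f = (1/2)^(22/11) ≈ 0.250000.
Cmin,ss = (D/Vd)·f/(1−f), so D = Cmin,ss·Vd·(1−f)/f.
D = 21 × 25 × (1−f)/f ≈ 21 × 25 × 3.00000 ≈ 1575.00 mg.

1575 mg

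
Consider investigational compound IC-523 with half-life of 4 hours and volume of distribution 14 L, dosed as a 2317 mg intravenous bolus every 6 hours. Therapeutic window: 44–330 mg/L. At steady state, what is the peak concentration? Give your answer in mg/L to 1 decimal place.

256.0 mg/L

τ/t½ = 6/4 ≈ 1.5, so fraction remaining f = (1/2)^(6/4) ≈ 0.3536.
At steady state, accumulation factor R = 1/(1 − e^(−kτ)) ≈ 1.5470.
Each bolus raises the concentration by D/Vd = 2317/14 ≈ 165.500 mg/L.
Steady-state peak Cmax,ss = C₀·R ≈ 165.500 × 1.5470 ≈ 256.029 mg/L.
Peak 256.0 mg/L vs MTC 330 mg/L: below toxic threshold.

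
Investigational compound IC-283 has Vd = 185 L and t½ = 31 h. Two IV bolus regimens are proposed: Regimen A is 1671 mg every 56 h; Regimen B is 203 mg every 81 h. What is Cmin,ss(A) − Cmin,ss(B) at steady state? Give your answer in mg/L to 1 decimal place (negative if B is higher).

Regimen A: f = (1/2)^(56/31) ≈ 0.2859; Cmin,ss = (1671/185)·f/(1−f) ≈ 3.616 mg/L.
Regimen B: f = (1/2)^(81/31) ≈ 0.1635; Cmin,ss = (203/185)·f/(1−f) ≈ 0.214 mg/L.
Difference ≈ 3.616 − 0.214 ≈ 3.402 mg/L.

3.4 mg/L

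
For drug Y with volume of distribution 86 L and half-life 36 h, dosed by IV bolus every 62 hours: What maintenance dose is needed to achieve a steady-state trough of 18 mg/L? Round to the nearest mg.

3560 mg

τ/t½ = 62/36 ≈ 1.7222, so f = (1/2)^(62/36) ≈ 0.303082.
Cmin,ss = (D/Vd)·f/(1−f), so D = Cmin,ss·Vd·(1−f)/f.
D = 18 × 86 × (1−f)/f ≈ 18 × 86 × 2.29944 ≈ 3559.53 mg.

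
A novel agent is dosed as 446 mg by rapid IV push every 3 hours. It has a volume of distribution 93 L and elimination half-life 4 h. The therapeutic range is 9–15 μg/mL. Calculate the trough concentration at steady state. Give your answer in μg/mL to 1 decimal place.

Over one 3-h interval, 3/4 ≈ 0.75 half-lives elapse, leaving f ≈ 0.5946 of each dose.
At steady state, accumulation factor R = 1/(1 − e^(−kτ)) ≈ 2.4667.
Single-dose peak C₀ = D/Vd = 446/93 ≈ 4.796 μg/mL.
Cmax,ss = C₀/(1 − f) ≈ 4.796/0.4054 ≈ 11.830 μg/mL.
Steady-state trough Cmin,ss = Cmax,ss·f ≈ 11.830 × 0.5946 ≈ 7.034 μg/mL.
Trough 7.0 μg/mL vs MEC 9 μg/mL: subtherapeutic.

7.0 μg/mL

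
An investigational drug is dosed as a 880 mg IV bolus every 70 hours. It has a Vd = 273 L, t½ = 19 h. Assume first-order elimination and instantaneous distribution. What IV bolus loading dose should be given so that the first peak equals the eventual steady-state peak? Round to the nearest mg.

954 mg

f = (1/2)^(70/19) ≈ 0.077793; accumulation ratio R = 1/(1−f) ≈ 1.08436.
Loading dose to hit Cmax,ss on first dose: D_load = D_maint·R ≈ 880 × 1.08436 ≈ 954.24 mg.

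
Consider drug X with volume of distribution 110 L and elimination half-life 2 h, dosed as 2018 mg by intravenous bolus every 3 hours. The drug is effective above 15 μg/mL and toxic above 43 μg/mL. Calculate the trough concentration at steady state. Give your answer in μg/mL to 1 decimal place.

10.0 μg/mL

k = ln2/t½ = ln2/2 ≈ 0.346574 h⁻¹; fraction remaining f = e^(−kτ) = e^(−0.346574×3) ≈ 0.3536.
Single-dose peak C₀ = D/Vd = 2018/110 ≈ 18.345 μg/mL.
Steady-state trough Cmin,ss = C₀·f/(1−f) ≈ 18.345 × 0.3536/0.6464 ≈ 10.035 μg/mL.
Trough 10.0 μg/mL vs MEC 15 μg/mL: subtherapeutic.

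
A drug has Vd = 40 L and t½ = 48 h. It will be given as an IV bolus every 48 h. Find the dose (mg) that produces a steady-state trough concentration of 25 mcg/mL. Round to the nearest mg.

τ/t½ = 48/48 ≈ 1, so f = (1/2)^(48/48) ≈ 0.500000.
Cmin,ss = (D/Vd)·f/(1−f), so D = Cmin,ss·Vd·(1−f)/f.
D = 25 × 40 × (1−f)/f ≈ 25 × 40 × 1.00000 ≈ 1000.00 mg.

1000 mg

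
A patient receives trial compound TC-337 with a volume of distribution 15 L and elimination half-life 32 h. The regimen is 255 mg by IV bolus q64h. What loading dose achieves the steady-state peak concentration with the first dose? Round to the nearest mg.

f = (1/2)^(64/32) ≈ 0.250000; accumulation ratio R = 1/(1−f) ≈ 1.33333.
Loading dose to hit Cmax,ss on first dose: D_load = D_maint·R ≈ 255 × 1.33333 ≈ 340.00 mg.

340 mg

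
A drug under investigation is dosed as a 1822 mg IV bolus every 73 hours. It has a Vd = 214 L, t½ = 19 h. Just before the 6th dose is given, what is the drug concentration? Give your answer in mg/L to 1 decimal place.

0.6 mg/L

f = (1/2)^(τ/t½) = (1/2)^(73/19) ≈ 0.0697.
C₀ = D/Vd = 1822/214 ≈ 8.514 mg/L.
Before the 6th dose, 5 doses have been given. Superposition: Cmin = C₀·(f + f² + … + f^5).
≈ 8.514 × (0.0697 + 0.0049 + 0.0003 + 0.0000 + 0.0000) ≈ 8.514 × 0.0749 ≈ 0.638 mg/L.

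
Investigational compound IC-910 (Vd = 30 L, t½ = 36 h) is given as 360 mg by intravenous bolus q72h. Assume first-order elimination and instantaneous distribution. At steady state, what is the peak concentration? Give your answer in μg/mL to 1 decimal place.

16.0 μg/mL

τ = 72 h = 2 half-lives, so f = (1/2)^2 = 0.25.
At steady state, R = 1/(1 − 0.25) = 4/3.
Single-dose peak C₀ = D/Vd = 360/30 = 12 μg/mL.
Steady-state peak Cmax,ss = C₀·R = 12 × 4/3 ≈ 16.000 μg/mL.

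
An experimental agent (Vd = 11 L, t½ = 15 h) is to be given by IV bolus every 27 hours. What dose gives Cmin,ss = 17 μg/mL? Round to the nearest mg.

τ/t½ = 27/15 ≈ 1.8, so f = (1/2)^(27/15) ≈ 0.287175.
Cmin,ss = (D/Vd)·f/(1−f), so D = Cmin,ss·Vd·(1−f)/f.
D = 17 × 11 × (1−f)/f ≈ 17 × 11 × 2.48220 ≈ 464.17 mg.

464 mg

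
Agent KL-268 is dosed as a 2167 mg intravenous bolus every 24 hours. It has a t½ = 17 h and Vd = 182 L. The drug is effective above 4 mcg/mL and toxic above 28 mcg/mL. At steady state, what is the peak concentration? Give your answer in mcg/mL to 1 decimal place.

τ/t½ = 24/17 ≈ 1.4118, so fraction remaining f = (1/2)^(24/17) ≈ 0.3759.
At steady state, accumulation factor R = 1/(1 − e^(−kτ)) ≈ 1.6023.
Each bolus raises the concentration by D/Vd = 2167/182 ≈ 11.907 mcg/mL.
Cmax,ss = C₀/(1 − f) ≈ 11.907/0.6241 ≈ 19.079 mcg/mL.
Peak 19.1 mcg/mL vs MTC 28 mcg/mL: below toxic threshold.

19.1 mcg/mL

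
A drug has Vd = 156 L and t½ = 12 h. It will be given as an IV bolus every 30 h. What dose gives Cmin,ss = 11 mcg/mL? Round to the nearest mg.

τ/t½ = 30/12 ≈ 2.5, so f = (1/2)^(30/12) ≈ 0.176777.
Cmin,ss = (D/Vd)·f/(1−f), so D = Cmin,ss·Vd·(1−f)/f.
D = 11 × 156 × (1−f)/f ≈ 11 × 156 × 4.65684 ≈ 7991.14 mg.

7991 mg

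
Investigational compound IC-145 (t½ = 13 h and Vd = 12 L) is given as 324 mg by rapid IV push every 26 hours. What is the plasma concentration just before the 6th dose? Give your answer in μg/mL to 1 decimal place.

9.0 μg/mL

f = (1/2)^(τ/t½) = (1/2)^(26/13) ≈ 0.2500.
C₀ = D/Vd = 324/12 ≈ 27.000 μg/mL.
Before the 6th dose, 5 doses have been given. Superposition: Cmin = C₀·(f + f² + … + f^5).
≈ 27.000 × (0.2500 + 0.0625 + 0.0156 + 0.0039 + 0.0010) ≈ 27.000 × 0.3330 ≈ 8.991 μg/mL.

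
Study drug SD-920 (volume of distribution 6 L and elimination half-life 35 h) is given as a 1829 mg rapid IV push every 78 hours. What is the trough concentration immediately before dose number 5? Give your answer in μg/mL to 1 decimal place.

f = (1/2)^(τ/t½) = (1/2)^(78/35) ≈ 0.2134.
C₀ = D/Vd = 1829/6 ≈ 304.833 μg/mL.
Before the 5th dose, 4 doses have been given. Superposition: Cmin = C₀·(f + f² + … + f^4).
≈ 304.833 × (0.2134 + 0.0455 + 0.0097 + 0.0021) ≈ 304.833 × 0.2707 ≈ 82.518 μg/mL.

82.5 μg/mL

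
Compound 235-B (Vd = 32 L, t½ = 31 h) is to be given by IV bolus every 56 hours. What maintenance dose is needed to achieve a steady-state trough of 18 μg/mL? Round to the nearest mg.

1439 mg

τ/t½ = 56/31 ≈ 1.8065, so f = (1/2)^(56/31) ≈ 0.285893.
Cmin,ss = (D/Vd)·f/(1−f), so D = Cmin,ss·Vd·(1−f)/f.
D = 18 × 32 × (1−f)/f ≈ 18 × 32 × 2.49781 ≈ 1438.74 mg.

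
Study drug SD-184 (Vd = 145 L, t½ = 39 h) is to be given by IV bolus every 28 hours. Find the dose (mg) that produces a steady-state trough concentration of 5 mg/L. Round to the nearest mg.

468 mg

τ/t½ = 28/39 ≈ 0.71795, so f = (1/2)^(28/39) ≈ 0.607961.
Cmin,ss = (D/Vd)·f/(1−f), so D = Cmin,ss·Vd·(1−f)/f.
D = 5 × 145 × (1−f)/f ≈ 5 × 145 × 0.64484 ≈ 467.51 mg.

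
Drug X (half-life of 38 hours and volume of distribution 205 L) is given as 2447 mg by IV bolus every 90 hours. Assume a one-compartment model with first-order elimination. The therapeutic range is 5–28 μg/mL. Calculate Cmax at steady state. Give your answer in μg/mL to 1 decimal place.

Over one 90-h interval, 90/38 ≈ 2.3684 half-lives elapse, leaving f ≈ 0.1937 of each dose.
At steady state, accumulation factor R = 1/(1 − e^(−kτ)) ≈ 1.2402.
Single-dose peak C₀ = D/Vd = 2447/205 ≈ 11.937 μg/mL.
Steady-state peak Cmax,ss = C₀·R ≈ 11.937 × 1.2402 ≈ 14.804 μg/mL.
Peak 14.8 μg/mL vs MTC 28 μg/mL: below toxic threshold.

14.8 μg/mL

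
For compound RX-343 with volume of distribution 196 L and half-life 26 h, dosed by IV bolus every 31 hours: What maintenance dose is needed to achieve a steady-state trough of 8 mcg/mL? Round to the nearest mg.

τ/t½ = 31/26 ≈ 1.1923, so f = (1/2)^(31/26) ≈ 0.437602.
Cmin,ss = (D/Vd)·f/(1−f), so D = Cmin,ss·Vd·(1−f)/f.
D = 8 × 196 × (1−f)/f ≈ 8 × 196 × 1.28518 ≈ 2015.16 mg.

2015 mg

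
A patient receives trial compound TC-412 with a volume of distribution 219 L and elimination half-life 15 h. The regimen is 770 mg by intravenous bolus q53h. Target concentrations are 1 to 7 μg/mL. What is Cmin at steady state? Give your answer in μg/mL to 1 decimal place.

0.3 μg/mL

k = ln2/t½ = ln2/15 ≈ 0.046210 h⁻¹; fraction remaining f = e^(−kτ) = e^(−0.046210×53) ≈ 0.0864.
At steady state, accumulation factor R = 1/(1 − e^(−kτ)) ≈ 1.0946.
Each bolus raises the concentration by D/Vd = 770/219 ≈ 3.516 μg/mL.
Steady-state peak Cmax,ss = C₀·R ≈ 3.516 × 1.0946 ≈ 3.849 μg/mL.
One interval later, Cmin,ss = Cmax,ss·e^(−kτ) ≈ 3.849 × 0.0864 ≈ 0.333 μg/mL.
Trough 0.3 μg/mL vs MEC 1 μg/mL: subtherapeutic.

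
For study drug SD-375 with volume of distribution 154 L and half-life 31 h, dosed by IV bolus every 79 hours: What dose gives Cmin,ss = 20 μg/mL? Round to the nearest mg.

τ/t½ = 79/31 ≈ 2.5484, so f = (1/2)^(79/31) ≈ 0.170946.
Cmin,ss = (D/Vd)·f/(1−f), so D = Cmin,ss·Vd·(1−f)/f.
D = 20 × 154 × (1−f)/f ≈ 20 × 154 × 4.84980 ≈ 14937.38 mg.

14937 mg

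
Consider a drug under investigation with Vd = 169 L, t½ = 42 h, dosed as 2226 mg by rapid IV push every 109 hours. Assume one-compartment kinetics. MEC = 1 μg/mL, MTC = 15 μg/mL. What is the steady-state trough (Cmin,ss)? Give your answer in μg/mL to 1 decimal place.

τ/t½ = 109/42 ≈ 2.5952, so fraction remaining f = (1/2)^(109/42) ≈ 0.1655.
Single-dose peak C₀ = D/Vd = 2226/169 ≈ 13.172 μg/mL.
Steady-state trough Cmin,ss = C₀·f/(1−f) ≈ 13.172 × 0.1655/0.8345 ≈ 2.612 μg/mL.
Trough 2.6 μg/mL vs MEC 1 μg/mL: adequate.

2.6 μg/mL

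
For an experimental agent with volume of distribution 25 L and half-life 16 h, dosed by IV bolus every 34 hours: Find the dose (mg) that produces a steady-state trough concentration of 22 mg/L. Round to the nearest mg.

τ/t½ = 34/16 ≈ 2.125, so f = (1/2)^(34/16) ≈ 0.229251.
Cmin,ss = (D/Vd)·f/(1−f), so D = Cmin,ss·Vd·(1−f)/f.
D = 22 × 25 × (1−f)/f ≈ 22 × 25 × 3.36203 ≈ 1849.12 mg.

1849 mg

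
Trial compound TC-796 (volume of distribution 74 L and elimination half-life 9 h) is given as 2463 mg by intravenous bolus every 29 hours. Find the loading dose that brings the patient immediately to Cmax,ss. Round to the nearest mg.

2759 mg

f = (1/2)^(29/9) ≈ 0.107155; accumulation ratio R = 1/(1−f) ≈ 1.12002.
Loading dose to hit Cmax,ss on first dose: D_load = D_maint·R ≈ 2463 × 1.12002 ≈ 2758.61 mg.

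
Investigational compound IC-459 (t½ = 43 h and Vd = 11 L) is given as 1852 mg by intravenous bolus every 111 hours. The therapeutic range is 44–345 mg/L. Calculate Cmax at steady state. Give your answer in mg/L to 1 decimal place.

202.1 mg/L

Over one 111-h interval, 111/43 ≈ 2.5814 half-lives elapse, leaving f ≈ 0.1671 of each dose.
Accumulation ratio R = 1/(1 − f) ≈ 1/0.8329 ≈ 1.2006.
Each bolus raises the concentration by D/Vd = 1852/11 ≈ 168.364 mg/L.
Steady-state peak Cmax,ss = C₀·R ≈ 168.364 × 1.2006 ≈ 202.138 mg/L.
Peak 202.1 mg/L vs MTC 345 mg/L: below toxic threshold.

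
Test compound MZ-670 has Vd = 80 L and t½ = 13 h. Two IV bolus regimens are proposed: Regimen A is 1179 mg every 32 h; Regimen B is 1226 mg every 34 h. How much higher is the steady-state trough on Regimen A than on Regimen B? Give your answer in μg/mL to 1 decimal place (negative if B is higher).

0.3 μg/mL

Regimen A: f = (1/2)^(32/13) ≈ 0.1816; Cmin,ss = (1179/80)·f/(1−f) ≈ 3.270 μg/mL.
Regimen B: f = (1/2)^(34/13) ≈ 0.1632; Cmin,ss = (1226/80)·f/(1−f) ≈ 2.989 μg/mL.
Difference ≈ 3.270 − 2.989 ≈ 0.281 μg/mL.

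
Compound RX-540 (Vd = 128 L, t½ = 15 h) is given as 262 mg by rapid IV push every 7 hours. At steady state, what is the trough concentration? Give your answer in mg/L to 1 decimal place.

k = ln2/t½ = ln2/15 ≈ 0.046210 h⁻¹; fraction remaining f = e^(−kτ) = e^(−0.046210×7) ≈ 0.7236.
Accumulation ratio R = 1/(1 − f) ≈ 1/0.2764 ≈ 3.6179.
Each bolus raises the concentration by D/Vd = 262/128 ≈ 2.047 mg/L.
Steady-state peak Cmax,ss = C₀·R ≈ 2.047 × 3.6179 ≈ 7.406 mg/L.
One interval later, Cmin,ss = Cmax,ss·e^(−kτ) ≈ 7.406 × 0.7236 ≈ 5.359 mg/L.

5.4 mg/L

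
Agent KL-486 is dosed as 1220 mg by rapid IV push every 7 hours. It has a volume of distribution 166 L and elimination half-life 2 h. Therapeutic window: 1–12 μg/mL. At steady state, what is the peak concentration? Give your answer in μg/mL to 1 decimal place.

8.1 μg/mL

k = ln2/t½ = ln2/2 ≈ 0.346574 h⁻¹; fraction remaining f = e^(−kτ) = e^(−0.346574×7) ≈ 0.0884.
Accumulation ratio R = 1/(1 − f) ≈ 1/0.9116 ≈ 1.0970.
Each bolus raises the concentration by D/Vd = 1220/166 ≈ 7.349 μg/mL.
Cmax,ss = C₀/(1 − f) ≈ 7.349/0.9116 ≈ 8.062 μg/mL.
Peak 8.1 μg/mL vs MTC 12 μg/mL: below toxic threshold.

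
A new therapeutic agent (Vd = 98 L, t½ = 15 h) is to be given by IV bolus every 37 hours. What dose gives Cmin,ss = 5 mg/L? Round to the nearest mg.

τ/t½ = 37/15 ≈ 2.4667, so f = (1/2)^(37/15) ≈ 0.180909.
Cmin,ss = (D/Vd)·f/(1−f), so D = Cmin,ss·Vd·(1−f)/f.
D = 5 × 98 × (1−f)/f ≈ 5 × 98 × 4.52764 ≈ 2218.54 mg.

2219 mg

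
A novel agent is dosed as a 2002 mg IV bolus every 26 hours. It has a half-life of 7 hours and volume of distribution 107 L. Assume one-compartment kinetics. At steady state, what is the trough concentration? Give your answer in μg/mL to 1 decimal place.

1.5 μg/mL

Over one 26-h interval, 26/7 ≈ 3.7143 half-lives elapse, leaving f ≈ 0.0762 of each dose.
At steady state, accumulation factor R = 1/(1 − e^(−kτ)) ≈ 1.0825.
Single-dose peak C₀ = D/Vd = 2002/107 ≈ 18.710 μg/mL.
Cmax,ss = C₀/(1 − f) ≈ 18.710/0.9238 ≈ 20.253 μg/mL.
Steady-state trough Cmin,ss = Cmax,ss·f ≈ 20.253 × 0.0762 ≈ 1.543 μg/mL.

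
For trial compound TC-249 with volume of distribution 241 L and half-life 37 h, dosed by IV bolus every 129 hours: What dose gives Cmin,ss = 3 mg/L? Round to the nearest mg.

7381 mg

τ/t½ = 129/37 ≈ 3.4865, so f = (1/2)^(129/37) ≈ 0.089220.
Cmin,ss = (D/Vd)·f/(1−f), so D = Cmin,ss·Vd·(1−f)/f.
D = 3 × 241 × (1−f)/f ≈ 3 × 241 × 10.20825 ≈ 7380.56 mg.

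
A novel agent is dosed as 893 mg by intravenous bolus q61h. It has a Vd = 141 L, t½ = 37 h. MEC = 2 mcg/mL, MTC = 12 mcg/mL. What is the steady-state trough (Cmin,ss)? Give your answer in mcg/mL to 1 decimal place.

3.0 mcg/mL

k = ln2/t½ = ln2/37 ≈ 0.018734 h⁻¹; fraction remaining f = e^(−kτ) = e^(−0.018734×61) ≈ 0.3189.
Single-dose peak C₀ = D/Vd = 893/141 ≈ 6.333 mcg/mL.
Steady-state trough Cmin,ss = C₀·f/(1−f) ≈ 6.333 × 0.3189/0.6811 ≈ 2.965 mcg/mL.
Trough 3.0 mcg/mL vs MEC 2 mcg/mL: adequate.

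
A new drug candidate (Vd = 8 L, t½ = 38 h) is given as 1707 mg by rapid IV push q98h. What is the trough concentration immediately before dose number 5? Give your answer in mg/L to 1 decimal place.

42.9 mg/L

f = (1/2)^(τ/t½) = (1/2)^(98/38) ≈ 0.1674.
C₀ = D/Vd = 1707/8 ≈ 213.375 mg/L.
Before the 5th dose, 4 doses have been given. Superposition: Cmin = C₀·(f + f² + … + f^4).
≈ 213.375 × (0.1674 + 0.0280 + 0.0047 + 0.0008) ≈ 213.375 × 0.2009 ≈ 42.867 mg/L.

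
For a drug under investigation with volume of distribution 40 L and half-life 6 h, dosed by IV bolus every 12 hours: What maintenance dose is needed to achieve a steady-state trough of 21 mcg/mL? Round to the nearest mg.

2520 mg

τ/t½ = 12/6 ≈ 2, so f = (1/2)^(12/6) ≈ 0.250000.
Cmin,ss = (D/Vd)·f/(1−f), so D = Cmin,ss·Vd·(1−f)/f.
D = 21 × 40 × (1−f)/f ≈ 21 × 40 × 3.00000 ≈ 2520.00 mg.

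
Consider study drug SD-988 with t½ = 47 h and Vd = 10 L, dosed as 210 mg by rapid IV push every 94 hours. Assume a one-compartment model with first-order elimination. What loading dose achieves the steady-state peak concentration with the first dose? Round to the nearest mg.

f = (1/2)^(94/47) ≈ 0.250000; accumulation ratio R = 1/(1−f) ≈ 1.33333.
Loading dose to hit Cmax,ss on first dose: D_load = D_maint·R ≈ 210 × 1.33333 ≈ 280.00 mg.

280 mg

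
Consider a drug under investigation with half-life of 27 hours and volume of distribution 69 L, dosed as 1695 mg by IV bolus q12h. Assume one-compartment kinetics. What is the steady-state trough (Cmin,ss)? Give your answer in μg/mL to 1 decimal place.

68.1 μg/mL

τ/t½ = 12/27 ≈ 0.44444, so fraction remaining f = (1/2)^(12/27) ≈ 0.7349.
Accumulation ratio R = 1/(1 − f) ≈ 1/0.2651 ≈ 3.7722.
Single-dose peak C₀ = D/Vd = 1695/69 ≈ 24.565 μg/mL.
Cmax,ss = C₀/(1 − f) ≈ 24.565/0.2651 ≈ 92.663 μg/mL.
Steady-state trough Cmin,ss = Cmax,ss·f ≈ 92.663 × 0.7349 ≈ 68.098 μg/mL.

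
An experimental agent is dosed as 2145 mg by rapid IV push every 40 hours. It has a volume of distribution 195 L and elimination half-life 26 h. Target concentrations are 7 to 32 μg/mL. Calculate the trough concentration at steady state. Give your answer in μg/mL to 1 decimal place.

5.8 μg/mL

τ/t½ = 40/26 ≈ 1.5385, so fraction remaining f = (1/2)^(40/26) ≈ 0.3443.
Each bolus raises the concentration by D/Vd = 2145/195 ≈ 11.000 μg/mL.
Steady-state trough Cmin,ss = C₀·f/(1−f) ≈ 11.000 × 0.3443/0.6557 ≈ 5.776 μg/mL.
Trough 5.8 μg/mL vs MEC 7 μg/mL: subtherapeutic.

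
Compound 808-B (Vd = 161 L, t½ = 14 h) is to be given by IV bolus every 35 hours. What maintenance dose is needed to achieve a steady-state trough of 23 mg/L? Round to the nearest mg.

τ/t½ = 35/14 ≈ 2.5, so f = (1/2)^(35/14) ≈ 0.176777.
Cmin,ss = (D/Vd)·f/(1−f), so D = Cmin,ss·Vd·(1−f)/f.
D = 23 × 161 × (1−f)/f ≈ 23 × 161 × 4.65684 ≈ 17244.28 mg.

17244 mg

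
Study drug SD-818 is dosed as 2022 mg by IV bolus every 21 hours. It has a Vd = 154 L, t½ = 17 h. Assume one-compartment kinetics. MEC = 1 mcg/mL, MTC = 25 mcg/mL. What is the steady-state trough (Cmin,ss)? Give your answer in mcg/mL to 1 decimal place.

k = ln2/t½ = ln2/17 ≈ 0.040773 h⁻¹; fraction remaining f = e^(−kτ) = e^(−0.040773×21) ≈ 0.4248.
Each bolus raises the concentration by D/Vd = 2022/154 ≈ 13.130 mcg/mL.
Steady-state trough Cmin,ss = C₀·f/(1−f) ≈ 13.130 × 0.4248/0.5752 ≈ 9.697 mcg/mL.
Trough 9.7 mcg/mL vs MEC 1 mcg/mL: adequate.

9.7 mcg/mL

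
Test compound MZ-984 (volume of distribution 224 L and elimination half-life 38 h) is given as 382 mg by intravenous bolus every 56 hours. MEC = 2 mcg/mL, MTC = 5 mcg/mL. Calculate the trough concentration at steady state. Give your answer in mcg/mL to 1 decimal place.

Over one 56-h interval, 56/38 ≈ 1.4737 half-lives elapse, leaving f ≈ 0.3601 of each dose.
At steady state, accumulation factor R = 1/(1 − e^(−kτ)) ≈ 1.5627.
Single-dose peak C₀ = D/Vd = 382/224 ≈ 1.705 mcg/mL.
Cmax,ss = C₀/(1 − f) ≈ 1.705/0.6399 ≈ 2.664 mcg/mL.
Steady-state trough Cmin,ss = Cmax,ss·f ≈ 2.664 × 0.3601 ≈ 0.959 mcg/mL.
Trough 1.0 mcg/mL vs MEC 2 mcg/mL: subtherapeutic.

1.0 mcg/mL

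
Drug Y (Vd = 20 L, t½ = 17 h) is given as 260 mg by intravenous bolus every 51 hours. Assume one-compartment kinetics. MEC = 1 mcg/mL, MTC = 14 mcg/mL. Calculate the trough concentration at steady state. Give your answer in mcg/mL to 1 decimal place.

1.9 mcg/mL

τ = 51 h = 3 half-lives, so f = (1/2)^3 = 0.125.
At steady state, R = 1/(1 − 0.125) = 8/7.
Single-dose peak C₀ = D/Vd = 260/20 = 13 mcg/mL.
Steady-state peak Cmax,ss = C₀·R = 13 × 8/7 ≈ 14.857 mcg/mL.
Steady-state trough Cmin,ss = Cmax,ss·f ≈ 14.857 × 0.125 ≈ 1.857 mcg/mL.
Trough 1.9 mcg/mL vs MEC 1 mcg/mL: adequate.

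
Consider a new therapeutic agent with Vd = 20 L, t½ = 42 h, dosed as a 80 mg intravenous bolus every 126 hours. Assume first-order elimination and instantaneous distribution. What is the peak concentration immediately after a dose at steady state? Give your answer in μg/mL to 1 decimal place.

4.6 μg/mL

The dosing interval is 3 half-lives, so f = 2^(−3) = 0.125.
Accumulation ratio R = 1/(1 − f) = 1/0.875 = 8/7.
Single-dose peak C₀ = D/Vd = 80/20 = 4 μg/mL.
Steady-state peak Cmax,ss = C₀·R = 4 × 8/7 ≈ 4.571 μg/mL.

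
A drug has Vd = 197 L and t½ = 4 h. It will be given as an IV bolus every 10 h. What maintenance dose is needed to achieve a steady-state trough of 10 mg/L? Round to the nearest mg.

9174 mg

τ/t½ = 10/4 ≈ 2.5, so f = (1/2)^(10/4) ≈ 0.176777.
Cmin,ss = (D/Vd)·f/(1−f), so D = Cmin,ss·Vd·(1−f)/f.
D = 10 × 197 × (1−f)/f ≈ 10 × 197 × 4.65684 ≈ 9173.97 mg.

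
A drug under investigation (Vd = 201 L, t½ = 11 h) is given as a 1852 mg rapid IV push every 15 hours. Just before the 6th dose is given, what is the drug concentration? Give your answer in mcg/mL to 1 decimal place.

5.8 mcg/mL

f = (1/2)^(τ/t½) = (1/2)^(15/11) ≈ 0.3886.
C₀ = D/Vd = 1852/201 ≈ 9.214 mcg/mL.
Before the 6th dose, 5 doses have been given. Superposition: Cmin = C₀·(f + f² + … + f^5).
≈ 9.214 × (0.3886 + 0.1510 + 0.0587 + 0.0228 + 0.0089) ≈ 9.214 × 0.6300 ≈ 5.805 mcg/mL.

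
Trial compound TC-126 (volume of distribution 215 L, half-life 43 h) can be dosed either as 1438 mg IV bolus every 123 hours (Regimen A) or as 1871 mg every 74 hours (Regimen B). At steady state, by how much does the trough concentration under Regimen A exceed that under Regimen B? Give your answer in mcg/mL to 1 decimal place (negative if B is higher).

-2.7 mcg/mL

Regimen A: f = (1/2)^(123/43) ≈ 0.1377; Cmin,ss = (1438/215)·f/(1−f) ≈ 1.068 mcg/mL.
Regimen B: f = (1/2)^(74/43) ≈ 0.3034; Cmin,ss = (1871/215)·f/(1−f) ≈ 3.790 mcg/mL.
Difference ≈ 1.068 − 3.790 ≈ -2.722 mcg/mL.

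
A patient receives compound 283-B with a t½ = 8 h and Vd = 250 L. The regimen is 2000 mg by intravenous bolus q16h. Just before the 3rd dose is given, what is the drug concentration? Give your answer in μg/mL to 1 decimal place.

2.5 μg/mL

f = (1/2)^(τ/t½) = (1/2)^(16/8) ≈ 0.2500.
C₀ = D/Vd = 2000/250 ≈ 8.000 μg/mL.
Before the 3rd dose, 2 doses have been given. Superposition: Cmin = C₀·(f + f²).
≈ 8.000 × (0.2500 + 0.0625) ≈ 8.000 × 0.3125 ≈ 2.500 μg/mL.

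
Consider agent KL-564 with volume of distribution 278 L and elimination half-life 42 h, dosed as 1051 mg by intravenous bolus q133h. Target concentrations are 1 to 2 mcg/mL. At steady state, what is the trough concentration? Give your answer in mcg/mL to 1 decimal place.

0.5 mcg/mL

τ/t½ = 133/42 ≈ 3.1667, so fraction remaining f = (1/2)^(133/42) ≈ 0.1114.
Single-dose peak C₀ = D/Vd = 1051/278 ≈ 3.781 mcg/mL.
Steady-state trough Cmin,ss = C₀·f/(1−f) ≈ 3.781 × 0.1114/0.8886 ≈ 0.474 mcg/mL.
Trough 0.5 mcg/mL vs MEC 1 mcg/mL: subtherapeutic.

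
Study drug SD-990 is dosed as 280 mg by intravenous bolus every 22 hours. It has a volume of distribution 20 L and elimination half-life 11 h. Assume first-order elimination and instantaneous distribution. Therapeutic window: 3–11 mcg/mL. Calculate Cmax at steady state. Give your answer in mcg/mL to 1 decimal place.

The dosing interval is 2 half-lives, so f = 2^(−2) = 0.25.
Accumulation ratio R = 1/(1 − f) = 1/0.75 = 4/3.
Single-dose peak C₀ = D/Vd = 280/20 = 14 mcg/mL.
Steady-state peak Cmax,ss = C₀·R = 14 × 4/3 ≈ 18.667 mcg/mL.
Peak 18.7 mcg/mL vs MTC 11 mcg/mL: exceeds toxic threshold.

18.7 mcg/mL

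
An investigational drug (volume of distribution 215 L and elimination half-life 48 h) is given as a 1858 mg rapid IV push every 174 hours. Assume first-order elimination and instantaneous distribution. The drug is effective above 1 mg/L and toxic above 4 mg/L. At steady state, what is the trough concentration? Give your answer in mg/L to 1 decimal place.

Over one 174-h interval, 174/48 ≈ 3.625 half-lives elapse, leaving f ≈ 0.0811 of each dose.
At steady state, accumulation factor R = 1/(1 − e^(−kτ)) ≈ 1.0883.
Each bolus raises the concentration by D/Vd = 1858/215 ≈ 8.642 mg/L.
Cmax,ss = C₀/(1 − f) ≈ 8.642/0.9189 ≈ 9.405 mg/L.
Steady-state trough Cmin,ss = Cmax,ss·f ≈ 9.405 × 0.0811 ≈ 0.763 mg/L.
Trough 0.8 mg/L vs MEC 1 mg/L: subtherapeutic.

0.8 mg/L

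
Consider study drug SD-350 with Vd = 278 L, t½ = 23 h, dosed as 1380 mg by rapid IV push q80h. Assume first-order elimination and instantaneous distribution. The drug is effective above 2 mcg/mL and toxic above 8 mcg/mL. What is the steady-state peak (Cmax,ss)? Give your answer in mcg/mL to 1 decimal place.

5.5 mcg/mL

Over one 80-h interval, 80/23 ≈ 3.4783 half-lives elapse, leaving f ≈ 0.0897 of each dose.
Accumulation ratio R = 1/(1 − f) ≈ 1/0.9103 ≈ 1.0985.
Each bolus raises the concentration by D/Vd = 1380/278 ≈ 4.964 mcg/mL.
Steady-state peak Cmax,ss = C₀·R ≈ 4.964 × 1.0985 ≈ 5.453 mcg/mL.
Peak 5.5 mcg/mL vs MTC 8 mcg/mL: below toxic threshold.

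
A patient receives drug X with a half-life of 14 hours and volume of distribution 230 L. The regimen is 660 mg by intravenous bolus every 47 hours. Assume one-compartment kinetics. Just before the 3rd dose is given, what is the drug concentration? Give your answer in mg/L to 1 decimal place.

f = (1/2)^(τ/t½) = (1/2)^(47/14) ≈ 0.0976.
C₀ = D/Vd = 660/230 ≈ 2.870 mg/L.
Before the 3rd dose, 2 doses have been given. Superposition: Cmin = C₀·(f + f²).
≈ 2.870 × (0.0976 + 0.0095) ≈ 2.870 × 0.1071 ≈ 0.307 mg/L.

0.3 mg/L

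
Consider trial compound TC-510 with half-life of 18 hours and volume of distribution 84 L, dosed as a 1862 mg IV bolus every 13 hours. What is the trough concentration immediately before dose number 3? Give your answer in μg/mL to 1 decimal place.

21.6 μg/mL

f = (1/2)^(τ/t½) = (1/2)^(13/18) ≈ 0.6062.
C₀ = D/Vd = 1862/84 ≈ 22.167 μg/mL.
Before the 3rd dose, 2 doses have been given. Superposition: Cmin = C₀·(f + f²).
≈ 22.167 × (0.6062 + 0.3675) ≈ 22.167 × 0.9737 ≈ 21.584 μg/mL.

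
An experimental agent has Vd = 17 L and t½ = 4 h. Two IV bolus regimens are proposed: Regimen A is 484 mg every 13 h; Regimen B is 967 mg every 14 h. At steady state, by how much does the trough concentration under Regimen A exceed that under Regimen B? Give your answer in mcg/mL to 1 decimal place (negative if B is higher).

-2.2 mcg/mL

Regimen A: f = (1/2)^(13/4) ≈ 0.1051; Cmin,ss = (484/17)·f/(1−f) ≈ 3.344 mcg/mL.
Regimen B: f = (1/2)^(14/4) ≈ 0.0884; Cmin,ss = (967/17)·f/(1−f) ≈ 5.516 mcg/mL.
Difference ≈ 3.344 − 5.516 ≈ -2.172 mcg/mL.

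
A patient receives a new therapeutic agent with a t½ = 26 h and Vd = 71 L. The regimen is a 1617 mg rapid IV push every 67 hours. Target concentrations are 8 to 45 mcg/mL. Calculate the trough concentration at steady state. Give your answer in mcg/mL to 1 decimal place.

Over one 67-h interval, 67/26 ≈ 2.5769 half-lives elapse, leaving f ≈ 0.1676 of each dose.
Each bolus raises the concentration by D/Vd = 1617/71 ≈ 22.775 mcg/mL.
Steady-state trough Cmin,ss = C₀·f/(1−f) ≈ 22.775 × 0.1676/0.8324 ≈ 4.586 mcg/mL.
Trough 4.6 mcg/mL vs MEC 8 mcg/mL: subtherapeutic.

4.6 mcg/mL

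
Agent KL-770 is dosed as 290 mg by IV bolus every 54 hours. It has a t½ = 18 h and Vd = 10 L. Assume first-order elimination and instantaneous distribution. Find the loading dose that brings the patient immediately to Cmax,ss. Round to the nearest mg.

f = (1/2)^(54/18) ≈ 0.125000; accumulation ratio R = 1/(1−f) ≈ 1.14286.
Loading dose to hit Cmax,ss on first dose: D_load = D_maint·R ≈ 290 × 1.14286 ≈ 331.43 mg.

331 mg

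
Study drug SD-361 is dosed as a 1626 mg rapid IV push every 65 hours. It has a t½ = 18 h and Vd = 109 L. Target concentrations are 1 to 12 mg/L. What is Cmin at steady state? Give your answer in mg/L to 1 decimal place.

Over one 65-h interval, 65/18 ≈ 3.6111 half-lives elapse, leaving f ≈ 0.0818 of each dose.
Accumulation ratio R = 1/(1 − f) ≈ 1/0.9182 ≈ 1.0891.
Single-dose peak C₀ = D/Vd = 1626/109 ≈ 14.917 mg/L.
Cmax,ss = C₀/(1 − f) ≈ 14.917/0.9182 ≈ 16.246 mg/L.
Steady-state trough Cmin,ss = Cmax,ss·f ≈ 16.246 × 0.0818 ≈ 1.329 mg/L.
Trough 1.3 mg/L vs MEC 1 mg/L: adequate.

1.3 mg/L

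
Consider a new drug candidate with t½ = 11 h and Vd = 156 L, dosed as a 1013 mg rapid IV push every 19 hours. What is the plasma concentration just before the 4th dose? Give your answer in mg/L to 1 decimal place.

f = (1/2)^(τ/t½) = (1/2)^(19/11) ≈ 0.3020.
C₀ = D/Vd = 1013/156 ≈ 6.494 mg/L.
Before the 4th dose, 3 doses have been given. Superposition: Cmin = C₀·(f + f² + … + f^3).
≈ 6.494 × (0.3020 + 0.0912 + 0.0275) ≈ 6.494 × 0.4207 ≈ 2.732 mg/L.

2.7 mg/L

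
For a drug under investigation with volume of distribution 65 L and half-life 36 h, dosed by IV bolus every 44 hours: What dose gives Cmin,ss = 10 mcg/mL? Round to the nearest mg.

866 mg

τ/t½ = 44/36 ≈ 1.2222, so f = (1/2)^(44/36) ≈ 0.428622.
Cmin,ss = (D/Vd)·f/(1−f), so D = Cmin,ss·Vd·(1−f)/f.
D = 10 × 65 × (1−f)/f ≈ 10 × 65 × 1.33306 ≈ 866.49 mg.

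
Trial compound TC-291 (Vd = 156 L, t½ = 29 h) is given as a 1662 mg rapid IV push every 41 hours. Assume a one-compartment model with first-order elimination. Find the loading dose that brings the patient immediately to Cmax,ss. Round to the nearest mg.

f = (1/2)^(41/29) ≈ 0.375324; accumulation ratio R = 1/(1−f) ≈ 1.60083.
Loading dose to hit Cmax,ss on first dose: D_load = D_maint·R ≈ 1662 × 1.60083 ≈ 2660.58 mg.

2661 mg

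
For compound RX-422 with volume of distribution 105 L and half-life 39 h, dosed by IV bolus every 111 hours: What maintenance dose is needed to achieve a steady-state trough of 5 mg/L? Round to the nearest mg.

τ/t½ = 111/39 ≈ 2.8462, so f = (1/2)^(111/39) ≈ 0.139066.
Cmin,ss = (D/Vd)·f/(1−f), so D = Cmin,ss·Vd·(1−f)/f.
D = 5 × 105 × (1−f)/f ≈ 5 × 105 × 6.19083 ≈ 3250.19 mg.

3250 mg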